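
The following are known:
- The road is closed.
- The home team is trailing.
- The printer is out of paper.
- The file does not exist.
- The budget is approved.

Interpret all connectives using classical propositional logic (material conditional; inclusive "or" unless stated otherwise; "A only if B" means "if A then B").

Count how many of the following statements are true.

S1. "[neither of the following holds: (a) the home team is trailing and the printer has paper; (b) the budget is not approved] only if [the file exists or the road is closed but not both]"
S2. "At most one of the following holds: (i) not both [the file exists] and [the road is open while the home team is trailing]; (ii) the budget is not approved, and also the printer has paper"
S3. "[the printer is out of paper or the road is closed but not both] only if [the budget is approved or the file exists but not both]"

Let W = "the home team is leading" (F), H = "the printer has paper" (F), M = "the budget is approved" (T), P = "the file exists" (F), G = "the road is closed" (T).

S1: This is ((~W & H) nor ~M) -> (P xor G).

~W = ~F = T
~W & H = T & F = F
~M = ~T = F
(~W & H) nor ~M = F nor F = T
P xor G = F xor T = T
((~W & H) nor ~M) -> (P xor G) = T -> T = T
Thus S1 is true.

S2: In symbols: (P nand (~G & ~W)) nand (~M & H)

~G = ~T = F
~W = ~F = T
~G & ~W = F & T = F
P nand (~G & ~W) = F nand F = T
~M = ~T = F
~M & H = F & F = F
(P nand (~G & ~W)) nand (~M & H) = T nand F = T
Hence S2 is true.

S3: In symbols: (~H xor G) -> (M xor P)

~H = ~F = T
~H xor G = T xor T = F
M xor P = T xor F = T
(~H xor G) -> (M xor P) = F -> T = T
Hence S3 is true.

True statements: 3 (S1, S2, S3).

3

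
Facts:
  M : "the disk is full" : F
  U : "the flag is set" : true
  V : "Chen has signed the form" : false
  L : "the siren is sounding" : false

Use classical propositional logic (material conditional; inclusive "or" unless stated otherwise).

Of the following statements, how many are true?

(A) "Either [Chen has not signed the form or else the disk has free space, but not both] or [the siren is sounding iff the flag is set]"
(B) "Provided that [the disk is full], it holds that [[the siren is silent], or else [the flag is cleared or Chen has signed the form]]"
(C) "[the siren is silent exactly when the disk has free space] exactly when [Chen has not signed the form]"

(A): This is (¬V ⊕ ¬M) ∨ (L ↔ U).

¬V = ¬F = T
¬M = ¬F = T
¬V ⊕ ¬M = T ⊕ T = F
L ↔ U = F ↔ T = F
(¬V ⊕ ¬M) ∨ (L ↔ U) = F ∨ F = F
So (A) is false.

(B): In symbols: M → (¬L ∨ (¬U ∨ V))

¬L = ¬F = T
¬U = ¬T = F
¬U ∨ V = F ∨ F = F
¬L ∨ (¬U ∨ V) = T ∨ F = T
M → (¬L ∨ (¬U ∨ V)) = F → T = T
Thus (B) is true.

(C): Parsed as (¬L ↔ ¬M) ↔ ¬V

¬L = ¬F = T
¬M = ¬F = T
¬L ↔ ¬M = T ↔ T = T
¬V = ¬F = T
(¬L ↔ ¬M) ↔ ¬V = T ↔ T = T
Thus (C) is true.

Count: 2.

2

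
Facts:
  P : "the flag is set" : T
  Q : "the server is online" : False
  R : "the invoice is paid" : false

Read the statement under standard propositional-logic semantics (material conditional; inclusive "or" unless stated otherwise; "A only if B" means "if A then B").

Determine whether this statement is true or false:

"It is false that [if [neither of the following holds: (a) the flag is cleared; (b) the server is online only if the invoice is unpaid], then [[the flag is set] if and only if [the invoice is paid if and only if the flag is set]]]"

Formalization: not ((not P nor (Q -> not R)) -> (P iff (R iff P)))

not P = not True = False
not R = not False = True
Q -> not R = False -> True = True
not P nor (Q -> not R) = False nor True = False
R iff P = False iff True = False
P iff (R iff P) = True iff False = False
(not P nor (Q -> not R)) -> (P iff (R iff P)) = False -> False = True
not ((not P nor (Q -> not R)) -> (P iff (R iff P))) = not True = False

false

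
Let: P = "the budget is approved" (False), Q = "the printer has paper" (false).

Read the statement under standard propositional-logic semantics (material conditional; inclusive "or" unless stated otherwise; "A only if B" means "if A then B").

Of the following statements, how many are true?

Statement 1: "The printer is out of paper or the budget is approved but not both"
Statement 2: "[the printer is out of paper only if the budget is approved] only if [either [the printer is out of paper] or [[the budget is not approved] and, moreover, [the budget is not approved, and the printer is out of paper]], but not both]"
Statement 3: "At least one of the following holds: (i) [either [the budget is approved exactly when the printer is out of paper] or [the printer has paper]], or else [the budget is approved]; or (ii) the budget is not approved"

Statement 1: In symbols: ~Q xor P

~Q = ~F = T
~Q xor P = T xor F = T
Hence Statement 1 is true.

Statement 2: Parsed as (~Q -> P) -> (~Q xor (~P & (~P & ~Q)))

~Q = ~F = T
~Q -> P = T -> F = F
~Q = ~F = T
~P = ~F = T
~P = ~F = T
~Q = ~F = T
~P & ~Q = T & T = T
~P & (~P & ~Q) = T & T = T
~Q xor (~P & (~P & ~Q)) = T xor T = F
(~Q -> P) -> (~Q xor (~P & (~P & ~Q))) = F -> F = T
Hence Statement 2 is true.

Statement 3: This is (((P <-> ~Q) | Q) | P) | ~P.

~Q = ~F = T
P <-> ~Q = F <-> T = F
(P <-> ~Q) | Q = F | F = F
((P <-> ~Q) | Q) | P = F | F = F
~P = ~F = T
(((P <-> ~Q) | Q) | P) | ~P = F | T = T
Hence Statement 3 is true.

Count: 3.

3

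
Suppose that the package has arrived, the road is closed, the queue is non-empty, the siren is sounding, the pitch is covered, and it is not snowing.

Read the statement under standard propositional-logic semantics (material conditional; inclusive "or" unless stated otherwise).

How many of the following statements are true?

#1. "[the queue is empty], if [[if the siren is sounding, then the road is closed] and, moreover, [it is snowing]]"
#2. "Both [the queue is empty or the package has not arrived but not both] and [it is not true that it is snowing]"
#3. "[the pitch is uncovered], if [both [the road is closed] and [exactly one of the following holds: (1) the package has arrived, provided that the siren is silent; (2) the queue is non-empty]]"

2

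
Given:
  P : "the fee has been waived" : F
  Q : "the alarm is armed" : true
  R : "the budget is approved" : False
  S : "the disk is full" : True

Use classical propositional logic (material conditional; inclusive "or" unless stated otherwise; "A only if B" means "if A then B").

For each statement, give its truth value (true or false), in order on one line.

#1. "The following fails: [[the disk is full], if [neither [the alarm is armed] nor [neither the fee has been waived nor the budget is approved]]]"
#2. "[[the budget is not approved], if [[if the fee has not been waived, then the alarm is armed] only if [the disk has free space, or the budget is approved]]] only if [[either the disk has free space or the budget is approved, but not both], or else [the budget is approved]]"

#1 False, #2 False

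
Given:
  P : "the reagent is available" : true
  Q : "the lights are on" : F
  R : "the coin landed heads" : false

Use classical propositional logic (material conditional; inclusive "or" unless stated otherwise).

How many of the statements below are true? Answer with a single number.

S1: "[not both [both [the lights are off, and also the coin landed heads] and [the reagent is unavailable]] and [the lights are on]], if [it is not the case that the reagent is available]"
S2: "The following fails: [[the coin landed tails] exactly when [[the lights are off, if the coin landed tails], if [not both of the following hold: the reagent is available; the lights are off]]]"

1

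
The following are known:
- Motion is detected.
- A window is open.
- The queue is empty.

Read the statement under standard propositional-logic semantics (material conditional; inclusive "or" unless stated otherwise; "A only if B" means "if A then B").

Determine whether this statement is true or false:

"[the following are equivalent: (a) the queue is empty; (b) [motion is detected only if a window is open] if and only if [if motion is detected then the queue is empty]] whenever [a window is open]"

Let P = "a window is open" (T), V = "the queue is empty" (T), N = "motion is detected" (T).
In symbols: P -> (V <-> ((N -> P) <-> (N -> V)))

N -> P = T -> T = T
N -> V = T -> T = T
(N -> P) <-> (N -> V) = T <-> T = T
V <-> ((N -> P) <-> (N -> V)) = T <-> T = T
P -> (V <-> ((N -> P) <-> (N -> V))) = T -> T = T

True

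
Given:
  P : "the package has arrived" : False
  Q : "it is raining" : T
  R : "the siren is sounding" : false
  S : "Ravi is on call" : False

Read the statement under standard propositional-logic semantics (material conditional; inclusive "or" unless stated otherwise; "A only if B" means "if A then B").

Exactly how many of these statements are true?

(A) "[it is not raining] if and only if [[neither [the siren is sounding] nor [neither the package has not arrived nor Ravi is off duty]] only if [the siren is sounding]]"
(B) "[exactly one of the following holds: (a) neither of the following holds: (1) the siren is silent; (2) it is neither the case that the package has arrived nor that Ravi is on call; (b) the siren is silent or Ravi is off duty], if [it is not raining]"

2

(A): This is ¬Q ↔ ((R ↓ (¬P ↓ ¬S)) → R).

¬Q = ¬T = F
¬P = ¬F = T
¬S = ¬F = T
¬P ↓ ¬S = T ↓ T = F
R ↓ (¬P ↓ ¬S) = F ↓ F = T
(R ↓ (¬P ↓ ¬S)) → R = T → F = F
¬Q ↔ ((R ↓ (¬P ↓ ¬S)) → R) = F ↔ F = T
So (A) is true.

(B): Formalization: ¬Q → ((¬R ↓ (P ↓ S)) ⊕ (¬R ∨ ¬S))

¬Q = ¬T = F
¬R = ¬F = T
P ↓ S = F ↓ F = T
¬R ↓ (P ↓ S) = T ↓ T = F
¬R = ¬F = T
¬S = ¬F = T
¬R ∨ ¬S = T ∨ T = T
(¬R ↓ (P ↓ S)) ⊕ (¬R ∨ ¬S) = F ⊕ T = T
¬Q → ((¬R ↓ (P ↓ S)) ⊕ (¬R ∨ ¬S)) = F → T = T
Hence (B) is true.

2 of the 2 statements are true ((A), (B)).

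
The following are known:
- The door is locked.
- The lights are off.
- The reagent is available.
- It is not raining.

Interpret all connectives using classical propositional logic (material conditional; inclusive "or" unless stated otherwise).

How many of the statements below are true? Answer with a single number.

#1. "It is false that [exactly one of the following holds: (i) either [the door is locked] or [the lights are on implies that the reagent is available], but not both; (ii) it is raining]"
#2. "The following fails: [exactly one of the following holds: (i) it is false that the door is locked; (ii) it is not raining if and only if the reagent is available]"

1

Let P = "the door is locked" (T), Q = "the lights are on" (F), R = "the reagent is available" (T), S = "it is raining" (F).

#1: Parsed as ¬((P ⊕ (Q → R)) ⊕ S)

Q → R = F → T = T
P ⊕ (Q → R) = T ⊕ T = F
(P ⊕ (Q → R)) ⊕ S = F ⊕ F = F
¬((P ⊕ (Q → R)) ⊕ S) = ¬F = T
Hence #1 is true.

#2: Parsed as ¬(¬P ⊕ (¬S ↔ R))

¬P = ¬T = F
¬S = ¬F = T
¬S ↔ R = T ↔ T = T
¬P ⊕ (¬S ↔ R) = F ⊕ T = T
¬(¬P ⊕ (¬S ↔ R)) = ¬T = F
Hence #2 is false.

True statements: 1.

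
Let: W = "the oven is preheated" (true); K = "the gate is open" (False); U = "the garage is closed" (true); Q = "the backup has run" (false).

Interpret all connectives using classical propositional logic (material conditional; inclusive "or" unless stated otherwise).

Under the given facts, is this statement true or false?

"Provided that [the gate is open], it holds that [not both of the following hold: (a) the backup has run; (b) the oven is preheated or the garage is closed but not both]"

True.

Parsed as K -> (Q nand (W xor U))

W xor U = True xor True = False
Q nand (W xor U) = False nand False = True
K -> (Q nand (W xor U)) = False -> True = True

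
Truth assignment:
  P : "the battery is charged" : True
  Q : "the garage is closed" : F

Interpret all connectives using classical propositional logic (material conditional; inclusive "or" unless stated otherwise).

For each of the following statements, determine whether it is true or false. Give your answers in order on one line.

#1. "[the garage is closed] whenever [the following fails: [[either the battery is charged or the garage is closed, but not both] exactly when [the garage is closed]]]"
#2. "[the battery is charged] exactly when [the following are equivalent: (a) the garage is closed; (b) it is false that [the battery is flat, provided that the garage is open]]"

#1 false; #2 false

#1: This is not ((P xor Q) iff Q) -> Q.

P xor Q = True xor False = True
(P xor Q) iff Q = True iff False = False
not ((P xor Q) iff Q) = not False = True
not ((P xor Q) iff Q) -> Q = True -> False = False
So #1 is false.

#2: This is P iff (Q iff not (not Q -> not P)).

not Q = not False = True
not P = not True = False
not Q -> not P = True -> False = False
not (not Q -> not P) = not False = True
Q iff not (not Q -> not P) = False iff True = False
P iff (Q iff not (not Q -> not P)) = True iff False = False
Thus #2 is false.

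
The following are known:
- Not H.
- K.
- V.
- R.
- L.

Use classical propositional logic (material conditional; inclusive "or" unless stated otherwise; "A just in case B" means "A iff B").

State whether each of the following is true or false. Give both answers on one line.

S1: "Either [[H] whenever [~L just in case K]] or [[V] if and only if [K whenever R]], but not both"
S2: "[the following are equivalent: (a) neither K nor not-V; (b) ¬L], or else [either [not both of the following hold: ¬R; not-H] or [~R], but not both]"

S1: This is ((¬L ↔ K) → H) ⊕ (V ↔ (R → K)).

¬L = ¬T = F
¬L ↔ K = F ↔ T = F
(¬L ↔ K) → H = F → F = T
R → K = T → T = T
V ↔ (R → K) = T ↔ T = T
((¬L ↔ K) → H) ⊕ (V ↔ (R → K)) = T ⊕ T = F
Thus S1 is false.

S2: Formalization: ((K ↓ ¬V) ↔ ¬L) ∨ ((¬R ↑ ¬H) ⊕ ¬R)

¬V = ¬T = F
K ↓ ¬V = T ↓ F = F
¬L = ¬T = F
(K ↓ ¬V) ↔ ¬L = F ↔ F = T
¬R = ¬T = F
¬H = ¬F = T
¬R ↑ ¬H = F ↑ T = T
¬R = ¬T = F
(¬R ↑ ¬H) ⊕ ¬R = T ⊕ F = T
((K ↓ ¬V) ↔ ¬L) ∨ ((¬R ↑ ¬H) ⊕ ¬R) = T ∨ T = T
Thus S2 is true.

S1 F / S2 T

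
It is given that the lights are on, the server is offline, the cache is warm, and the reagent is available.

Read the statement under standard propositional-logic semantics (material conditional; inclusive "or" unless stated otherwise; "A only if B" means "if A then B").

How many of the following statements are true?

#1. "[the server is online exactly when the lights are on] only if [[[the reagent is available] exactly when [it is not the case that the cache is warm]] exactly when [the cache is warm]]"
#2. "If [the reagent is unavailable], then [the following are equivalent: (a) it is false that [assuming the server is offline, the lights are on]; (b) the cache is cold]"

2

Let K = "the server is online" (False), L = "the lights are on" (True), M = "the reagent is available" (True), H = "the cache is warm" (True).

#1: Formalization: (K iff L) -> ((M iff not H) iff H)

K iff L = False iff True = False
not H = not True = False
M iff not H = True iff False = False
(M iff not H) iff H = False iff True = False
(K iff L) -> ((M iff not H) iff H) = False -> False = True
So #1 is true.

#2: In symbols: not M -> (not (not K -> L) iff not H)

not M = not True = False
not K = not False = True
not K -> L = True -> True = True
not (not K -> L) = not True = False
not H = not True = False
not (not K -> L) iff not H = False iff False = True
not M -> (not (not K -> L) iff not H) = False -> True = True
So #2 is true.

Count: 2.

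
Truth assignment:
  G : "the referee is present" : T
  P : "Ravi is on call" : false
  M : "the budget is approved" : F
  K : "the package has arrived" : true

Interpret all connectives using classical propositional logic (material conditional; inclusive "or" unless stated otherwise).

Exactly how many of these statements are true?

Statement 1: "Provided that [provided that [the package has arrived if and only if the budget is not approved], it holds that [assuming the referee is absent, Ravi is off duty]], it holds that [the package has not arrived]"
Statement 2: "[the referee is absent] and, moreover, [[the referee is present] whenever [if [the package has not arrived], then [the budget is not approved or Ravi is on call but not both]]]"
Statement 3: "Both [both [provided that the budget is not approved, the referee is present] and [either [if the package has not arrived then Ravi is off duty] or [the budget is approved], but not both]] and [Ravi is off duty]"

1

Statement 1: In symbols: ((K <-> ~M) -> (~G -> ~P)) -> ~K

~M = ~F = T
K <-> ~M = T <-> T = T
~G = ~T = F
~P = ~F = T
~G -> ~P = F -> T = T
(K <-> ~M) -> (~G -> ~P) = T -> T = T
~K = ~T = F
((K <-> ~M) -> (~G -> ~P)) -> ~K = T -> F = F
Thus Statement 1 is false.

Statement 2: Parsed as ~G & ((~K -> (~M xor P)) -> G)

~G = ~T = F
~K = ~T = F
~M = ~F = T
~M xor P = T xor F = T
~K -> (~M xor P) = F -> T = T
(~K -> (~M xor P)) -> G = T -> T = T
~G & ((~K -> (~M xor P)) -> G) = F & T = F
Thus Statement 2 is false.

Statement 3: Parsed as ((~M -> G) & ((~K -> ~P) xor M)) & ~P

~M = ~F = T
~M -> G = T -> T = T
~K = ~T = F
~P = ~F = T
~K -> ~P = F -> T = T
(~K -> ~P) xor M = T xor F = T
(~M -> G) & ((~K -> ~P) xor M) = T & T = T
~P = ~F = T
((~M -> G) & ((~K -> ~P) xor M)) & ~P = T & T = T
So Statement 3 is true.

Count: 1.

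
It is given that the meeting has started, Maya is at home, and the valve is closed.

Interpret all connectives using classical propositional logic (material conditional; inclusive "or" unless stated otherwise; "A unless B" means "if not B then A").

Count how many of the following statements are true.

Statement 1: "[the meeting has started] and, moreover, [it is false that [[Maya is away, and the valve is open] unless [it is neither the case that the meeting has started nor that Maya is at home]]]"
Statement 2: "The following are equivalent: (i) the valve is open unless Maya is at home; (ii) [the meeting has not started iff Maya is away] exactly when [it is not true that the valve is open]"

Let P = "the meeting has started" (T), Q = "Maya is at home" (T), R = "the valve is open" (F).

Statement 1: Parsed as P ∧ ¬((¬Q ∧ R) ∨ (P ↓ Q))

¬Q = ¬T = F
¬Q ∧ R = F ∧ F = F
P ↓ Q = T ↓ T = F
(¬Q ∧ R) ∨ (P ↓ Q) = F ∨ F = F
¬((¬Q ∧ R) ∨ (P ↓ Q)) = ¬F = T
P ∧ ¬((¬Q ∧ R) ∨ (P ↓ Q)) = T ∧ T = T
Hence Statement 1 is true.

Statement 2: Parsed as (R ∨ Q) ↔ ((¬P ↔ ¬Q) ↔ ¬R)

R ∨ Q = F ∨ T = T
¬P = ¬T = F
¬Q = ¬T = F
¬P ↔ ¬Q = F ↔ F = T
¬R = ¬F = T
(¬P ↔ ¬Q) ↔ ¬R = T ↔ T = T
(R ∨ Q) ↔ ((¬P ↔ ¬Q) ↔ ¬R) = T ↔ T = T
Thus Statement 2 is true.

2 of the 2 statements are true (Statement 1, Statement 2).

2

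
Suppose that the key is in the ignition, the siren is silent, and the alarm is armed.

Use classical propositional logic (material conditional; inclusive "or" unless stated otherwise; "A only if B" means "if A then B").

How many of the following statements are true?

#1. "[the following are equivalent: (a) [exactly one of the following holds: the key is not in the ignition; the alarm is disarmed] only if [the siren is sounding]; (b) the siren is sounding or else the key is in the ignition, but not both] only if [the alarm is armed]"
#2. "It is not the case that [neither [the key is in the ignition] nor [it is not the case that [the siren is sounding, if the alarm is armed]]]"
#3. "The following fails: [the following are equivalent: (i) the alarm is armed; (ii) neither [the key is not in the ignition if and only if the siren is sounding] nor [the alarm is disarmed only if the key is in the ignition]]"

Let P = "the key is in the ignition" (T), R = "the alarm is armed" (T), Q = "the siren is sounding" (F).

#1: This is (((~P xor ~R) -> Q) <-> (Q xor P)) -> R.

~P = ~T = F
~R = ~T = F
~P xor ~R = F xor F = F
(~P xor ~R) -> Q = F -> F = T
Q xor P = F xor T = T
((~P xor ~R) -> Q) <-> (Q xor P) = T <-> T = T
(((~P xor ~R) -> Q) <-> (Q xor P)) -> R = T -> T = T
Thus #1 is true.

#2: In symbols: ~(P nor ~(R -> Q))

R -> Q = T -> F = F
~(R -> Q) = ~F = T
P nor ~(R -> Q) = T nor T = F
~(P nor ~(R -> Q)) = ~F = T
So #2 is true.

#3: In symbols: ~(R <-> ((~P <-> Q) nor (~R -> P)))

~P = ~T = F
~P <-> Q = F <-> F = T
~R = ~T = F
~R -> P = F -> T = T
(~P <-> Q) nor (~R -> P) = T nor T = F
R <-> ((~P <-> Q) nor (~R -> P)) = T <-> F = F
~(R <-> ((~P <-> Q) nor (~R -> P))) = ~F = T
Thus #3 is true.

3 of the 3 statements are true (#1, #2, #3).

3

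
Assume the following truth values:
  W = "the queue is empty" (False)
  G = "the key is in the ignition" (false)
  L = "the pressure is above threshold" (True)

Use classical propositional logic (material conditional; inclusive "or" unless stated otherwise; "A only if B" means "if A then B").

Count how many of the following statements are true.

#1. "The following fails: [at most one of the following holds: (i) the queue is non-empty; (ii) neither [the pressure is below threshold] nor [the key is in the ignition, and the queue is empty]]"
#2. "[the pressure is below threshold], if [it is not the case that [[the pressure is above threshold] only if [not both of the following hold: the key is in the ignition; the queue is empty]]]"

2

#1: In symbols: not (not W nand (not L nor (G and W)))

not W = not False = True
not L = not True = False
G and W = False and False = False
not L nor (G and W) = False nor False = True
not W nand (not L nor (G and W)) = True nand True = False
not (not W nand (not L nor (G and W))) = not False = True
Hence #1 is true.

#2: This is not (L -> (G nand W)) -> not L.

G nand W = False nand False = True
L -> (G nand W) = True -> True = True
not (L -> (G nand W)) = not True = False
not L = not True = False
not (L -> (G nand W)) -> not L = False -> False = True
Thus #2 is true.

True statements: 2.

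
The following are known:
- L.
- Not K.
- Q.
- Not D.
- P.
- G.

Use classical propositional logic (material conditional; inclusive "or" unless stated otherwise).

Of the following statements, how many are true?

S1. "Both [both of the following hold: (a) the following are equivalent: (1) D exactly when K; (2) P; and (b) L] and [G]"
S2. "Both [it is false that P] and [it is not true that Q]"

1

S1: Formalization: (((D iff K) iff P) and L) and G

D iff K = False iff False = True
(D iff K) iff P = True iff True = True
((D iff K) iff P) and L = True and True = True
(((D iff K) iff P) and L) and G = True and True = True
Hence S1 is true.

S2: This is not P and not Q.

not P = not True = False
not Q = not True = False
not P and not Q = False and False = False
Hence S2 is false.

Count: 1.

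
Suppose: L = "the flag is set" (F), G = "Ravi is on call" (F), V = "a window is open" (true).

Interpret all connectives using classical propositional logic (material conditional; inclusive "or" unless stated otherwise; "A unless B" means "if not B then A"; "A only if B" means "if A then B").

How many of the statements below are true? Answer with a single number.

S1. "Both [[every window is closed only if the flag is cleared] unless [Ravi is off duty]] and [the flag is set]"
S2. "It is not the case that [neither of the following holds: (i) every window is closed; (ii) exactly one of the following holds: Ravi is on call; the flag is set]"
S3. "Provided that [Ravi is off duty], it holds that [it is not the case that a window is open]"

S1: Formalization: ((~V -> ~L) | ~G) & L

~V = ~T = F
~L = ~F = T
~V -> ~L = F -> T = T
~G = ~F = T
(~V -> ~L) | ~G = T | T = T
((~V -> ~L) | ~G) & L = T & F = F
Hence S1 is false.

S2: In symbols: ~(~V nor (G xor L))

~V = ~T = F
G xor L = F xor F = F
~V nor (G xor L) = F nor F = T
~(~V nor (G xor L)) = ~T = F
Hence S2 is false.

S3: In symbols: ~G -> ~V

~G = ~F = T
~V = ~T = F
~G -> ~V = T -> F = F
Hence S3 is false.

Count: 0.

0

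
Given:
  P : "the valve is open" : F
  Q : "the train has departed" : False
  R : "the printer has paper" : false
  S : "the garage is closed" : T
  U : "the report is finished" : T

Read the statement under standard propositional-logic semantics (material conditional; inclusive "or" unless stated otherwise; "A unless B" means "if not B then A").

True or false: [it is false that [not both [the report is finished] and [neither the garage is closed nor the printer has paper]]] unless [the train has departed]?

In symbols: ~(U nand (S nor R)) | Q

S nor R = T nor F = F
U nand (S nor R) = T nand F = T
~(U nand (S nor R)) = ~T = F
~(U nand (S nor R)) | Q = F | F = F

False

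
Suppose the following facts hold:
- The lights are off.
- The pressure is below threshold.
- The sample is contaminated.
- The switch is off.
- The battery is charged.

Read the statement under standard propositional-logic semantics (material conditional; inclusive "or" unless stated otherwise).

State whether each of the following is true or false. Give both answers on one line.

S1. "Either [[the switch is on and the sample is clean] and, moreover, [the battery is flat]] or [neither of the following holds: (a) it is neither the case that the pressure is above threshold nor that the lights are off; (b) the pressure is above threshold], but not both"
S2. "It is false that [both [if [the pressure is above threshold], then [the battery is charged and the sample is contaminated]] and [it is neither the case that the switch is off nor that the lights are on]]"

S1 True; S2 True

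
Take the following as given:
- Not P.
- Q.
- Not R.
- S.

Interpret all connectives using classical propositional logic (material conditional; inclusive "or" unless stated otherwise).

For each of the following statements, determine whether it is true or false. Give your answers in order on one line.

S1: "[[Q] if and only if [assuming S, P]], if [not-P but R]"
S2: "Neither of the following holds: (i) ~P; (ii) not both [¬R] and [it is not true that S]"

S1 T, S2 F

S1: This is (not P and R) -> (Q iff (S -> P)).

not P = not False = True
not P and R = True and False = False
S -> P = True -> False = False
Q iff (S -> P) = True iff False = False
(not P and R) -> (Q iff (S -> P)) = False -> False = True
Hence S1 is true.

S2: Formalization: not P nor (not R nand not S)

not P = not False = True
not R = not False = True
not S = not True = False
not R nand not S = True nand False = True
not P nor (not R nand not S) = True nor True = False
Hence S2 is false.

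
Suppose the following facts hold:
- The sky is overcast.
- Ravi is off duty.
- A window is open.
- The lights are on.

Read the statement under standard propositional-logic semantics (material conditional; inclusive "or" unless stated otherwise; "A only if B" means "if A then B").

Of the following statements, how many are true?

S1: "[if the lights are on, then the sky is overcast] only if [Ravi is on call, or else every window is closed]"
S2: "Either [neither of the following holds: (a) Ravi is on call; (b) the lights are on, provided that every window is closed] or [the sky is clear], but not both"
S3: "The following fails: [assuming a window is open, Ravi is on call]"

1

Let S = "the lights are on" (True), P = "the sky is overcast" (True), Q = "Ravi is on call" (False), R = "a window is open" (True).

S1: Formalization: (S -> P) -> (Q or not R)

S -> P = True -> True = True
not R = not True = False
Q or not R = False or False = False
(S -> P) -> (Q or not R) = True -> False = False
Thus S1 is false.

S2: Parsed as (Q nor (not R -> S)) xor not P

not R = not True = False
not R -> S = False -> True = True
Q nor (not R -> S) = False nor True = False
not P = not True = False
(Q nor (not R -> S)) xor not P = False xor False = False
So S2 is false.

S3: In symbols: not (R -> Q)

R -> Q = True -> False = False
not (R -> Q) = not False = True
So S3 is true.

1 of the 3 statements is true.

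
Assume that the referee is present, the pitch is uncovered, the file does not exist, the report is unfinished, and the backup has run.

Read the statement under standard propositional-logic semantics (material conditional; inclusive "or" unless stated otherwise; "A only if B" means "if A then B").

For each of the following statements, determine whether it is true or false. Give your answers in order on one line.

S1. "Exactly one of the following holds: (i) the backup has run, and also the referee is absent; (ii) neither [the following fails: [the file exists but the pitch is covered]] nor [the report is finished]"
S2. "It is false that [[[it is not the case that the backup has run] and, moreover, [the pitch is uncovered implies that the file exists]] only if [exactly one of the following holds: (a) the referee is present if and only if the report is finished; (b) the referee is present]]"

Let H = "the backup has run" (True), R = "the referee is present" (True), L = "the file exists" (False), Q = "the pitch is covered" (False), M = "the report is finished" (False).

S1: This is (H and not R) xor (not (L and Q) nor M).

not R = not True = False
H and not R = True and False = False
L and Q = False and False = False
not (L and Q) = not False = True
not (L and Q) nor M = True nor False = False
(H and not R) xor (not (L and Q) nor M) = False xor False = False
So S1 is false.

S2: In symbols: not ((not H and (not Q -> L)) -> ((R iff M) xor R))

not H = not True = False
not Q = not False = True
not Q -> L = True -> False = False
not H and (not Q -> L) = False and False = False
R iff M = True iff False = False
(R iff M) xor R = False xor True = True
(not H and (not Q -> L)) -> ((R iff M) xor R) = False -> True = True
not ((not H and (not Q -> L)) -> ((R iff M) xor R)) = not True = False
Thus S2 is false.

S1 False, S2 False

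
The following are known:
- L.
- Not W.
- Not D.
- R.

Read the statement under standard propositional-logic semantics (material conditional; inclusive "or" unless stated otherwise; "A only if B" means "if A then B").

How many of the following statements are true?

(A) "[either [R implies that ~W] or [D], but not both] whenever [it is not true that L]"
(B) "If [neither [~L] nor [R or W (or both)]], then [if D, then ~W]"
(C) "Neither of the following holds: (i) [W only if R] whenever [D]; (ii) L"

(A): This is not L -> ((R -> not W) xor D).

not L = not True = False
not W = not False = True
R -> not W = True -> True = True
(R -> not W) xor D = True xor False = True
not L -> ((R -> not W) xor D) = False -> True = True
Thus (A) is true.

(B): This is (not L nor (R or W)) -> (D -> not W).

not L = not True = False
R or W = True or False = True
not L nor (R or W) = False nor True = False
not W = not False = True
D -> not W = False -> True = True
(not L nor (R or W)) -> (D -> not W) = False -> True = True
So (B) is true.

(C): This is (D -> (W -> R)) nor L.

W -> R = False -> True = True
D -> (W -> R) = False -> True = True
(D -> (W -> R)) nor L = True nor True = False
So (C) is false.

True statements: 2 ((A), (B)).

2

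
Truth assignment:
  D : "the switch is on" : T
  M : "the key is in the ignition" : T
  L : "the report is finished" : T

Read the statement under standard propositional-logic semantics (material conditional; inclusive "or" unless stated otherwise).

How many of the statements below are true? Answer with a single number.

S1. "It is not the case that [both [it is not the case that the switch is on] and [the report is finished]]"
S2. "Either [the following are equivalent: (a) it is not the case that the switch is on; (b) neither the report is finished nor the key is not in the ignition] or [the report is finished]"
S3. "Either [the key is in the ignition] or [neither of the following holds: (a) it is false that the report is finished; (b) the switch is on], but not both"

S1: Parsed as ~(~D & L)

~D = ~T = F
~D & L = F & T = F
~(~D & L) = ~F = T
So S1 is true.

S2: Parsed as (~D <-> (L nor ~M)) | L

~D = ~T = F
~M = ~T = F
L nor ~M = T nor F = F
~D <-> (L nor ~M) = F <-> F = T
(~D <-> (L nor ~M)) | L = T | T = T
Hence S2 is true.

S3: This is M xor (~L nor D).

~L = ~T = F
~L nor D = F nor T = F
M xor (~L nor D) = T xor F = T
So S3 is true.

3 of the 3 statements are true (S1, S2, S3).

3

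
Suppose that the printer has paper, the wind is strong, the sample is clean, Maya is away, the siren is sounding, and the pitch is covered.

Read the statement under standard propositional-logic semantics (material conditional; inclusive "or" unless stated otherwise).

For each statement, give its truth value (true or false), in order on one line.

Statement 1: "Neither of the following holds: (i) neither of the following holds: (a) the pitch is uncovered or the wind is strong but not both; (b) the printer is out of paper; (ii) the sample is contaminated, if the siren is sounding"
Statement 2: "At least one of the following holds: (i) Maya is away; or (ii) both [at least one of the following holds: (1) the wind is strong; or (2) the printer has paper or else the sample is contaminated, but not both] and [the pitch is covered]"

Let V = "the pitch is covered" (T), Q = "the wind is strong" (T), P = "the printer has paper" (T), U = "the siren is sounding" (T), R = "the sample is contaminated" (F), S = "Maya is at home" (F).

Statement 1: In symbols: ((¬V ⊕ Q) ↓ ¬P) ↓ (U → R)

¬V = ¬T = F
¬V ⊕ Q = F ⊕ T = T
¬P = ¬T = F
(¬V ⊕ Q) ↓ ¬P = T ↓ F = F
U → R = T → F = F
((¬V ⊕ Q) ↓ ¬P) ↓ (U → R) = F ↓ F = T
Hence Statement 1 is true.

Statement 2: Parsed as ¬S ∨ ((Q ∨ (P ⊕ R)) ∧ V)

¬S = ¬F = T
P ⊕ R = T ⊕ F = T
Q ∨ (P ⊕ R) = T ∨ T = T
(Q ∨ (P ⊕ R)) ∧ V = T ∧ T = T
¬S ∨ ((Q ∨ (P ⊕ R)) ∧ V) = T ∨ T = T
Hence Statement 2 is true.

Statement 1 T, Statement 2 T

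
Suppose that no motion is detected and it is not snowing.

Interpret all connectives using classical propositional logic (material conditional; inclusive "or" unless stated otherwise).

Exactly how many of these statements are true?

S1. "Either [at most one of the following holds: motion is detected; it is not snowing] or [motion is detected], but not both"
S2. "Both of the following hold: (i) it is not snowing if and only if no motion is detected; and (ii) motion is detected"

Let H = "motion is detected" (False), P = "it is snowing" (False).

S1: Formalization: (H nand not P) xor H

not P = not False = True
H nand not P = False nand True = True
(H nand not P) xor H = True xor False = True
Thus S1 is true.

S2: Parsed as (not P iff not H) and H

not P = not False = True
not H = not False = True
not P iff not H = True iff True = True
(not P iff not H) and H = True and False = False
Thus S2 is false.

True statements: 1 (S1).

1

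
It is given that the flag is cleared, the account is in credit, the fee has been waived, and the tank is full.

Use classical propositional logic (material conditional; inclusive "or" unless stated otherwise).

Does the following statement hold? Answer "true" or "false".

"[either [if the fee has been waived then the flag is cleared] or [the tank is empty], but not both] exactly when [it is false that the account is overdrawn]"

Let R = "the fee has been waived" (T), P = "the flag is set" (F), S = "the tank is full" (T), Q = "the account is overdrawn" (F).
Parsed as ((R → ¬P) ⊕ ¬S) ↔ ¬Q

¬P = ¬F = T
R → ¬P = T → T = T
¬S = ¬T = F
(R → ¬P) ⊕ ¬S = T ⊕ F = T
¬Q = ¬F = T
((R → ¬P) ⊕ ¬S) ↔ ¬Q = T ↔ T = T

True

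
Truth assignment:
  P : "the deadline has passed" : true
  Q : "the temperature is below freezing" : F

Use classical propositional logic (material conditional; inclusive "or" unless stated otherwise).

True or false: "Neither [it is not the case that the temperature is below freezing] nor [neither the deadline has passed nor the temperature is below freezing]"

The statement is false.

In symbols: ~Q nor (P nor Q)

~Q = ~F = T
P nor Q = T nor F = F
~Q nor (P nor Q) = T nor F = F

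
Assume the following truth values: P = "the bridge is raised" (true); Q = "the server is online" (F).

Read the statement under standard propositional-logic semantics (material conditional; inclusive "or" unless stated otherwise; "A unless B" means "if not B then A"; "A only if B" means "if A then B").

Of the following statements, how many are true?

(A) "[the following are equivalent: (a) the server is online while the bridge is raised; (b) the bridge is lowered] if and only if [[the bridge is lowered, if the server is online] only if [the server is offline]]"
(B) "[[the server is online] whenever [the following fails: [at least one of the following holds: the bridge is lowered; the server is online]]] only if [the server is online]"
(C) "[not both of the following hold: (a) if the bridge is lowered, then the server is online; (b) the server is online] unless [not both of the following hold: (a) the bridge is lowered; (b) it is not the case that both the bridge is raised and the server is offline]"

3

(A): Parsed as ((Q ∧ P) ↔ ¬P) ↔ ((Q → ¬P) → ¬Q)

Q ∧ P = F ∧ T = F
¬P = ¬T = F
(Q ∧ P) ↔ ¬P = F ↔ F = T
¬P = ¬T = F
Q → ¬P = F → F = T
¬Q = ¬F = T
(Q → ¬P) → ¬Q = T → T = T
((Q ∧ P) ↔ ¬P) ↔ ((Q → ¬P) → ¬Q) = T ↔ T = T
Thus (A) is true.

(B): Parsed as (¬(¬P ∨ Q) → Q) → Q

¬P = ¬T = F
¬P ∨ Q = F ∨ F = F
¬(¬P ∨ Q) = ¬F = T
¬(¬P ∨ Q) → Q = T → F = F
(¬(¬P ∨ Q) → Q) → Q = F → F = T
Hence (B) is true.

(C): In symbols: ((¬P → Q) ↑ Q) ∨ (¬P ↑ (P ↑ ¬Q))

¬P = ¬T = F
¬P → Q = F → F = T
(¬P → Q) ↑ Q = T ↑ F = T
¬P = ¬T = F
¬Q = ¬F = T
P ↑ ¬Q = T ↑ T = F
¬P ↑ (P ↑ ¬Q) = F ↑ F = T
((¬P → Q) ↑ Q) ∨ (¬P ↑ (P ↑ ¬Q)) = T ∨ T = T
So (C) is true.

True statements: 3.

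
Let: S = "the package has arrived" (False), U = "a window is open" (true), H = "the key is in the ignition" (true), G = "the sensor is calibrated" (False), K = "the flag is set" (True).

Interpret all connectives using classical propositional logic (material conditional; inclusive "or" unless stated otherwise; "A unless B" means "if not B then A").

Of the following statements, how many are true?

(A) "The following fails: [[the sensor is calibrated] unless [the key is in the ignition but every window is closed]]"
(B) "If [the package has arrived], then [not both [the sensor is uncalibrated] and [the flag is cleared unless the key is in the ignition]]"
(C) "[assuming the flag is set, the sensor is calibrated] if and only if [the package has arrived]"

(A): Parsed as ¬(G ∨ (H ∧ ¬U))

¬U = ¬T = F
H ∧ ¬U = T ∧ F = F
G ∨ (H ∧ ¬U) = F ∨ F = F
¬(G ∨ (H ∧ ¬U)) = ¬F = T
So (A) is true.

(B): This is S → (¬G ↑ (¬K ∨ H)).

¬G = ¬F = T
¬K = ¬T = F
¬K ∨ H = F ∨ T = T
¬G ↑ (¬K ∨ H) = T ↑ T = F
S → (¬G ↑ (¬K ∨ H)) = F → F = T
Thus (B) is true.

(C): This is (K → G) ↔ S.

K → G = T → F = F
(K → G) ↔ S = F ↔ F = T
Hence (C) is true.

True statements: 3 ((A), (B), (C)).

3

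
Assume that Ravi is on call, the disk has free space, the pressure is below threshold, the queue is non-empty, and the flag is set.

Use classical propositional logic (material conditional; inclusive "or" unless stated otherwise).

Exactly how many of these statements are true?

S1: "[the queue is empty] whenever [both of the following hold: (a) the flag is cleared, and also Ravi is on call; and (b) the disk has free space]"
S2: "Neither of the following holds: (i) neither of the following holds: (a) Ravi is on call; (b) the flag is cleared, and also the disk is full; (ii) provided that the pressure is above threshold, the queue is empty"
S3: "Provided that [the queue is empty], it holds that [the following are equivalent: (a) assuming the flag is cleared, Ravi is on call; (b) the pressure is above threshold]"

Let U = "the flag is set" (True), P = "Ravi is on call" (True), Q = "the disk is full" (False), S = "the queue is empty" (False), R = "the pressure is above threshold" (False).

S1: In symbols: ((not U and P) and not Q) -> S

not U = not True = False
not U and P = False and True = False
not Q = not False = True
(not U and P) and not Q = False and True = False
((not U and P) and not Q) -> S = False -> False = True
Hence S1 is true.

S2: Parsed as (P nor (not U and Q)) nor (R -> S)

not U = not True = False
not U and Q = False and False = False
P nor (not U and Q) = True nor False = False
R -> S = False -> False = True
(P nor (not U and Q)) nor (R -> S) = False nor True = False
So S2 is false.

S3: Formalization: S -> ((not U -> P) iff R)

not U = not True = False
not U -> P = False -> True = True
(not U -> P) iff R = True iff False = False
S -> ((not U -> P) iff R) = False -> False = True
Hence S3 is true.

True statements: 2 (S1, S3).

2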